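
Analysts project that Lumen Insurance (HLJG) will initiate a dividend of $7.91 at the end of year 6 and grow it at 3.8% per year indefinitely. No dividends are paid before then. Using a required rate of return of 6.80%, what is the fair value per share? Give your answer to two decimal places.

Deferred-dividend DDM. At t=5 the remaining stream is a growing perpetuity with first payment D_6 = 7.91.
V_5 = D_6/(r−g) = 7.91/(0.068−0.038) = 263.6667
P₀ = V_5/(1+r)^5 = 263.6667/(1+0.068)^5 = 189.7575

$189.76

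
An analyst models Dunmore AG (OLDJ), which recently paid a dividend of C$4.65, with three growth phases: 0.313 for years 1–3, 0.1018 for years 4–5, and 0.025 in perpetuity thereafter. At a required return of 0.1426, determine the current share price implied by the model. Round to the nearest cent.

C$89.09

Three-stage DDM. Project D₁…D_5; terminal Gordon value at t=5 with g = 0.025; discount at r = 0.1426.
D_1 = 6.1055
D_2 = 8.0165
D_3 = 10.5256
D_4 = 11.5971
D_5 = 12.7777
TV_5 = 13.0971/(0.1426−0.025) = 111.3703
P₀ = Σ Dₜ/(1+r)ᵗ + TV_5/(1+r)^5 = 89.0923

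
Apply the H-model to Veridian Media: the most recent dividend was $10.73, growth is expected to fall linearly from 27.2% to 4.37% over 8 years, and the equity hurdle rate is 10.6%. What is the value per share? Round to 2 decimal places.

H-model: P₀ = D₀[(1+g_L) + H(g_S−g_L)]/(r−g_L), with H = 8/2 = 4.
P₀ = 10.73 × [(1+0.0437) + 4×(0.272−0.0437)] / (0.106−0.0437)
   = 10.73 × 1.9569 / 0.0623 = 337.0391

$337.04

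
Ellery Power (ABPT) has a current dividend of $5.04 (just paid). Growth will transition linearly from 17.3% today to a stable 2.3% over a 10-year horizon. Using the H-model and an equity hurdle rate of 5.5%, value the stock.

H-model: P₀ = D₀[(1+g_L) + H(g_S−g_L)]/(r−g_L), with H = 10/2 = 5.
P₀ = 5.04 × [(1+0.023) + 5×(0.173−0.023)] / (0.055−0.023)
   = 5.04 × 1.7730 / 0.032 = 279.2475

$279.25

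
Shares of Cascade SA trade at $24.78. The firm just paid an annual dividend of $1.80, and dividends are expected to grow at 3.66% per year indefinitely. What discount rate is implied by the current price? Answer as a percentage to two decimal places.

Rearranging the constant-growth DDM: r = D₁/P₀ + g.
D₁ = 1.80 × (1 + 0.0366) = 1.8659.
r = 1.8659 / 24.78 + 0.0366 = 0.07530 + 0.0366 = 0.11190

11.19%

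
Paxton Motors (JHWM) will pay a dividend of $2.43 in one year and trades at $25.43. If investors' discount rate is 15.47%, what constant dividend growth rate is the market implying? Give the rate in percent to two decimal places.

From P₀ = D₁/(r − g), the implied growth is g = r − D₁/P₀.
g = 0.1547 − 2.43/25.43 = 0.1547 − 0.09556 = 0.05914

5.91%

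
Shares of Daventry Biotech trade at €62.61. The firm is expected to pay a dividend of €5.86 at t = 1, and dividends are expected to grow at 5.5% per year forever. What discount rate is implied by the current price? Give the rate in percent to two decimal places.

14.86%

Rearranging the constant-growth DDM: r = D₁/P₀ + g.
r = 5.8600 / 62.61 + 0.055 = 0.09360 + 0.055 = 0.14860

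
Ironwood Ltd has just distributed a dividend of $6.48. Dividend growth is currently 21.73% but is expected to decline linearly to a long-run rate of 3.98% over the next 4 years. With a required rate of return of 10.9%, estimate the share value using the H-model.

H-model: P₀ = D₀[(1+g_L) + H(g_S−g_L)]/(r−g_L), with H = 4/2 = 2.
P₀ = 6.48 × [(1+0.0398) + 2×(0.2173−0.0398)] / (0.109−0.0398)
   = 6.48 × 1.3948 / 0.0692 = 130.6113

$130.61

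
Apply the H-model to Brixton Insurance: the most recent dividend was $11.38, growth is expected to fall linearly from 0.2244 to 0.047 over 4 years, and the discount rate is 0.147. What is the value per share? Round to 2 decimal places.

$159.52

H-model: P₀ = D₀[(1+g_L) + H(g_S−g_L)]/(r−g_L), with H = 4/2 = 2.
P₀ = 11.38 × [(1+0.047) + 2×(0.2244−0.047)] / (0.147−0.047)
   = 11.38 × 1.4018 / 0.1 = 159.5248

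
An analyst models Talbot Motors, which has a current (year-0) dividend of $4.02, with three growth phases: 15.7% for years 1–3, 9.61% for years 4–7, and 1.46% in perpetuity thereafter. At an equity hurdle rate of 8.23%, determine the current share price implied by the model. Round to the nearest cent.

$111.51

Three-stage DDM. Project D₁…D_7; terminal Gordon value at t=7 with g = 0.0146; discount at r = 0.0823.
D_1 = 4.6511
D_2 = 5.3814
D_3 = 6.2262
D_4 = 6.8246
D_5 = 7.4804
D_6 = 8.1993
D_7 = 8.9873
TV_7 = 9.1185/(0.0823−0.0146) = 134.6893
P₀ = Σ Dₜ/(1+r)ᵗ + TV_7/(1+r)^7 = 111.5098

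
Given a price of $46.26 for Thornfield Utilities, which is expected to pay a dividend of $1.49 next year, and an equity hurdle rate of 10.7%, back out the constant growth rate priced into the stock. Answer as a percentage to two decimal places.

7.48%

From P₀ = D₁/(r − g), the implied growth is g = r − D₁/P₀.
g = 0.107 − 1.49/46.26 = 0.107 − 0.03221 = 0.07479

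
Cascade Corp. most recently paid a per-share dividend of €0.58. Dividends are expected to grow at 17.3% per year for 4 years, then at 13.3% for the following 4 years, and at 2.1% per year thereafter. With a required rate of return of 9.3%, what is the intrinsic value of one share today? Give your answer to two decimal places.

€18.74

Three-stage DDM. Project D₁…D_8; terminal Gordon value at t=8 with g = 0.021; discount at r = 0.093.
D_1 = 0.6803
D_2 = 0.7980
D_3 = 0.9361
D_4 = 1.0980
D_5 = 1.2441
D_6 = 1.4095
D_7 = 1.5970
D_8 = 1.8094
TV_8 = 1.8474/(0.093−0.021) = 25.6586
P₀ = Σ Dₜ/(1+r)ᵗ + TV_8/(1+r)^8 = 18.7434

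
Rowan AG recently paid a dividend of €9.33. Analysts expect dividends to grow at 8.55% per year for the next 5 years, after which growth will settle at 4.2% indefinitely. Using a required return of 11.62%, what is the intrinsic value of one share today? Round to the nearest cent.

Two-stage DDM. Project D₁…D_5 at 0.0855, terminal growth 0.042, discount at r = 0.1162.
D_1 = 10.1277
D_2 = 10.9936
D_3 = 11.9336
D_4 = 12.9539
D_5 = 14.0615
Terminal value at t=5: TV = D_6/(r−g) = 14.6521/(0.1162−0.042) = 197.4670
P₀ = 10.1277/(1+0.1162)^1 + 10.9936/(1+0.1162)^2 + 11.9336/(1+0.1162)^3 + 12.9539/(1+0.1162)^4 + 14.0615/(1+0.1162)^5 + 197.4670/(1+0.1162)^5 = 156.9075

€156.91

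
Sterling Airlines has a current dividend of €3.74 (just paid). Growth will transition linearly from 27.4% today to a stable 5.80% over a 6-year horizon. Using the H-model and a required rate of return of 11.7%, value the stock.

H-model: P₀ = D₀[(1+g_L) + H(g_S−g_L)]/(r−g_L), with H = 6/2 = 3.
P₀ = 3.74 × [(1+0.058) + 3×(0.274−0.058)] / (0.117−0.058)
   = 3.74 × 1.7060 / 0.059 = 108.1431

€108.14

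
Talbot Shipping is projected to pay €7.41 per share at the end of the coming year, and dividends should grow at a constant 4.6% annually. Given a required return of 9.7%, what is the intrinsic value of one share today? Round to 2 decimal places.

Gordon growth model: P₀ = D₁/(r − g), with D₁ = 7.41 given directly.
P₀ = 7.4100 / (0.097 − 0.046) = 7.4100 / 0.051 = 145.2941

€145.29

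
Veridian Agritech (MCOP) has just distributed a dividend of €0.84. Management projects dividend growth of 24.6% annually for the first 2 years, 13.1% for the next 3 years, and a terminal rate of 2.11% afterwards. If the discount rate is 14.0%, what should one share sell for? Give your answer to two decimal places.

Three-stage DDM. Project D₁…D_5; terminal Gordon value at t=5 with g = 0.0211; discount at r = 0.14.
D_1 = 1.0466
D_2 = 1.3041
D_3 = 1.4750
D_4 = 1.6682
D_5 = 1.8867
TV_5 = 1.9265/(0.14−0.0211) = 16.2028
P₀ = Σ Dₜ/(1+r)ᵗ + TV_5/(1+r)^5 = 13.2999

€13.30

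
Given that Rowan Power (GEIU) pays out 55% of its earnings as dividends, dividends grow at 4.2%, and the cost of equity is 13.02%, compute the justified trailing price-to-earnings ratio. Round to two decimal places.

Justified trailing P/E = b(1+g)/(r−g) = 0.55×(1+0.042)/(0.1302−0.042) = 6.4977

6.50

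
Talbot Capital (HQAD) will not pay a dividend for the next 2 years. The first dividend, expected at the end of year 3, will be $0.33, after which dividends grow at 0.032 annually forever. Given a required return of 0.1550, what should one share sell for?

$2.01

Deferred-dividend DDM. At t=2 the remaining stream is a growing perpetuity with first payment D_3 = 0.33.
V_2 = D_3/(r−g) = 0.33/(0.155−0.032) = 2.6829
P₀ = V_2/(1+r)^2 = 2.6829/(1+0.155)^2 = 2.0112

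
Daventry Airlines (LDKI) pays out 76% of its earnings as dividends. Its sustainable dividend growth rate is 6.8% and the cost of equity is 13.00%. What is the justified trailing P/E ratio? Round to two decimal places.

13.09

Justified trailing P/E = b(1+g)/(r−g) = 0.76×(1+0.068)/(0.13−0.068) = 13.0916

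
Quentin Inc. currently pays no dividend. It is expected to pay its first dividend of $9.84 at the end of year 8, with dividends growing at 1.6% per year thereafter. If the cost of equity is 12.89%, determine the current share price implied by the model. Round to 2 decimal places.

Deferred-dividend DDM. At t=7 the remaining stream is a growing perpetuity with first payment D_8 = 9.84.
V_7 = D_8/(r−g) = 9.84/(0.1289−0.016) = 87.1568
P₀ = V_7/(1+r)^7 = 87.1568/(1+0.1289)^7 = 37.3003

$37.30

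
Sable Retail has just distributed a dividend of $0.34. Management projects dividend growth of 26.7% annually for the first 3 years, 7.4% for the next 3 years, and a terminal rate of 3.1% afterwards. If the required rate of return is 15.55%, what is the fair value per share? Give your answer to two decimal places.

$5.37

Three-stage DDM. Project D₁…D_6; terminal Gordon value at t=6 with g = 0.031; discount at r = 0.1555.
D_1 = 0.4308
D_2 = 0.5458
D_3 = 0.6915
D_4 = 0.7427
D_5 = 0.7977
D_6 = 0.8567
TV_6 = 0.8832/(0.1555−0.031) = 7.0943
P₀ = Σ Dₜ/(1+r)ᵗ + TV_6/(1+r)^6 = 5.3741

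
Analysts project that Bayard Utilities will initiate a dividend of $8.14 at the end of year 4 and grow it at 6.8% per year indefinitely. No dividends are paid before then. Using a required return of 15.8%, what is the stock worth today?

Deferred-dividend DDM. At t=3 the remaining stream is a growing perpetuity with first payment D_4 = 8.14.
V_3 = D_4/(r−g) = 8.14/(0.158−0.068) = 90.4444
P₀ = V_3/(1+r)^3 = 90.4444/(1+0.158)^3 = 58.2447

$58.24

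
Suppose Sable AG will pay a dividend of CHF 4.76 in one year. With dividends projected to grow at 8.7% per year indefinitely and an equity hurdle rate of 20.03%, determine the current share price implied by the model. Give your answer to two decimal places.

CHF 42.01

Gordon growth model: P₀ = D₁/(r − g), with D₁ = 4.76 given directly.
P₀ = 4.7600 / (0.2003 − 0.087) = 4.7600 / 0.1133 = 42.0124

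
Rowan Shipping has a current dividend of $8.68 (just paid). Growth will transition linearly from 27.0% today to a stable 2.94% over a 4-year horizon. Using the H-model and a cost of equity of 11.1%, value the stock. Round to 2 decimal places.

$160.69

H-model: P₀ = D₀[(1+g_L) + H(g_S−g_L)]/(r−g_L), with H = 4/2 = 2.
P₀ = 8.68 × [(1+0.0294) + 2×(0.27−0.0294)] / (0.111−0.0294)
   = 8.68 × 1.5106 / 0.0816 = 160.6864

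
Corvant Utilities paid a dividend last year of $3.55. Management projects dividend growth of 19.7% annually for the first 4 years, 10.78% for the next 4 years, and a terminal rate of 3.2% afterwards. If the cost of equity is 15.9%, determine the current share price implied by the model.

Three-stage DDM. Project D₁…D_8; terminal Gordon value at t=8 with g = 0.032; discount at r = 0.159.
D_1 = 4.2493
D_2 = 5.0865
D_3 = 6.0885
D_4 = 7.2879
D_5 = 8.0736
D_6 = 8.9439
D_7 = 9.9081
D_8 = 10.9762
TV_8 = 11.3274/(0.159−0.032) = 89.1921
P₀ = Σ Dₜ/(1+r)ᵗ + TV_8/(1+r)^8 = 57.2457

$57.25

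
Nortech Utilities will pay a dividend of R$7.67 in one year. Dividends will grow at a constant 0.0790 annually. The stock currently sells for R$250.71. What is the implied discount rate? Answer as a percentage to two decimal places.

Rearranging the constant-growth DDM: r = D₁/P₀ + g.
r = 7.6700 / 250.71 + 0.079 = 0.03059 + 0.079 = 0.10959

10.96%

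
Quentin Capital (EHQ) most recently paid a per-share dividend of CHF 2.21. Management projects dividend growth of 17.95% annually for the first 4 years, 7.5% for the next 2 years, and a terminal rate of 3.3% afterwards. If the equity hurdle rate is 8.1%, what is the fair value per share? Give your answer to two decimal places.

Three-stage DDM. Project D₁…D_6; terminal Gordon value at t=6 with g = 0.033; discount at r = 0.081.
D_1 = 2.6067
D_2 = 3.0746
D_3 = 3.6265
D_4 = 4.2774
D_5 = 4.5982
D_6 = 4.9431
TV_6 = 5.1062/(0.081−0.033) = 106.3800
P₀ = Σ Dₜ/(1+r)ᵗ + TV_6/(1+r)^6 = 83.9248

CHF 83.92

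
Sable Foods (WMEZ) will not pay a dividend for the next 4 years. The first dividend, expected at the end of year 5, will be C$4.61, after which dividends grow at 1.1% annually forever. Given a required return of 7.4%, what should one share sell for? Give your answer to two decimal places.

Deferred-dividend DDM. At t=4 the remaining stream is a growing perpetuity with first payment D_5 = 4.61.
V_4 = D_5/(r−g) = 4.61/(0.074−0.011) = 73.1746
P₀ = V_4/(1+r)^4 = 73.1746/(1+0.074)^4 = 54.9975

C$55.00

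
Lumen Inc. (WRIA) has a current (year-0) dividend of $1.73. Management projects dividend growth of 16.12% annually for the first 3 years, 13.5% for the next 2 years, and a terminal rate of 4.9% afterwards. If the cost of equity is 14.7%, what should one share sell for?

Three-stage DDM. Project D₁…D_5; terminal Gordon value at t=5 with g = 0.049; discount at r = 0.147.
D_1 = 2.0089
D_2 = 2.3327
D_3 = 2.7087
D_4 = 3.0744
D_5 = 3.4895
TV_5 = 3.6604/(0.147−0.049) = 37.3515
P₀ = Σ Dₜ/(1+r)ᵗ + TV_5/(1+r)^5 = 27.6680

$27.67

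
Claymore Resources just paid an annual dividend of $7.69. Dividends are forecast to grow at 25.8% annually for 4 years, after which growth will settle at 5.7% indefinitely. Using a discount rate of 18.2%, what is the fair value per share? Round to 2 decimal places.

$119.47

Two-stage DDM. Project D₁…D_4 at 0.258, terminal growth 0.057, discount at r = 0.182.
D_1 = 9.6740
D_2 = 12.1699
D_3 = 15.3098
D_4 = 19.2597
Terminal value at t=4: TV = D_5/(r−g) = 20.3575/(0.182−0.057) = 162.8598
P₀ = 9.6740/(1+0.182)^1 + 12.1699/(1+0.182)^2 + 15.3098/(1+0.182)^3 + 19.2597/(1+0.182)^4 + 162.8598/(1+0.182)^4 = 119.4669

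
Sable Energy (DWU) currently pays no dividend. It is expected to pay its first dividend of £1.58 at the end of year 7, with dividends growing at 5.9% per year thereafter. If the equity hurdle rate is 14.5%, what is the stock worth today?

Deferred-dividend DDM. At t=6 the remaining stream is a growing perpetuity with first payment D_7 = 1.58.
V_6 = D_7/(r−g) = 1.58/(0.145−0.059) = 18.3721
P₀ = V_6/(1+r)^6 = 18.3721/(1+0.145)^6 = 8.1532

£8.15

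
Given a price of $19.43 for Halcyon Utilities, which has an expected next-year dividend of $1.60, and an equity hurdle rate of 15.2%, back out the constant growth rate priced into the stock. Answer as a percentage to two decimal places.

6.97%

From P₀ = D₁/(r − g), the implied growth is g = r − D₁/P₀.
g = 0.152 − 1.60/19.43 = 0.152 − 0.08235 = 0.06965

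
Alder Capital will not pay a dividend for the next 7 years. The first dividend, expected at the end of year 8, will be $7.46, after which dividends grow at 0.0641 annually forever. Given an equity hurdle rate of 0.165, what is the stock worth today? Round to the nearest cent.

Deferred-dividend DDM. At t=7 the remaining stream is a growing perpetuity with first payment D_8 = 7.46.
V_7 = D_8/(r−g) = 7.46/(0.165−0.0641) = 73.9346
P₀ = V_7/(1+r)^7 = 73.9346/(1+0.165)^7 = 25.3844

$25.38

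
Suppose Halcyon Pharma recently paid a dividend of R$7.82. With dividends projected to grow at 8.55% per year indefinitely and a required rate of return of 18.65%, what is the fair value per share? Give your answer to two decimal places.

R$84.05

Gordon growth model: P₀ = D₁/(r − g). D₁ = 7.82 × (1 + 0.0855) = 8.4886.
P₀ = 8.4886 / (0.1865 − 0.0855) = 8.4886 / 0.101 = 84.0456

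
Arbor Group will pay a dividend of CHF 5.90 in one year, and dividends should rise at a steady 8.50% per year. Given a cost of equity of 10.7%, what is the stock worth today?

CHF 268.18

Gordon growth model: P₀ = D₁/(r − g), with D₁ = 5.90 given directly.
P₀ = 5.9000 / (0.107 − 0.085) = 5.9000 / 0.022 = 268.1818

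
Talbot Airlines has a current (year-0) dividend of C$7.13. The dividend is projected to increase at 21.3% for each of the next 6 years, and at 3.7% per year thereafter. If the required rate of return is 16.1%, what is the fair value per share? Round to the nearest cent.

C$127.57

Two-stage DDM. Project D₁…D_6 at 0.213, terminal growth 0.037, discount at r = 0.161.
D_1 = 8.6487
D_2 = 10.4909
D_3 = 12.7254
D_4 = 15.4359
D_5 = 18.7238
D_6 = 22.7119
Terminal value at t=6: TV = D_7/(r−g) = 23.5523/(0.161−0.037) = 189.9378
P₀ = 8.6487/(1+0.161)^1 + 10.4909/(1+0.161)^2 + 12.7254/(1+0.161)^3 + 15.4359/(1+0.161)^4 + 18.7238/(1+0.161)^5 + 22.7119/(1+0.161)^6 + 189.9378/(1+0.161)^6 = 127.5664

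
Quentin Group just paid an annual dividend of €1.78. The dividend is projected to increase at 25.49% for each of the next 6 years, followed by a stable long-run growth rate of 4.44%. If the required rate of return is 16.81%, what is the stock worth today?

€36.93

Two-stage DDM. Project D₁…D_6 at 0.2549, terminal growth 0.0444, discount at r = 0.1681.
D_1 = 2.2337
D_2 = 2.8031
D_3 = 3.5176
D_4 = 4.4142
D_5 = 5.5394
D_6 = 6.9514
Terminal value at t=6: TV = D_7/(r−g) = 7.2601/(0.1681−0.0444) = 58.6911
P₀ = 2.2337/(1+0.1681)^1 + 2.8031/(1+0.1681)^2 + 3.5176/(1+0.1681)^3 + 4.4142/(1+0.1681)^4 + 5.5394/(1+0.1681)^5 + 6.9514/(1+0.1681)^6 + 58.6911/(1+0.1681)^6 = 36.9326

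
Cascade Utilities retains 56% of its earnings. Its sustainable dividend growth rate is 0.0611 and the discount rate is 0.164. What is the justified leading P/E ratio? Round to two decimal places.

4.28

Payout ratio b = 1 − 0.56 = 0.44.
Justified leading P/E = b/(r−g) = 0.44/(0.164−0.0611) = 4.2760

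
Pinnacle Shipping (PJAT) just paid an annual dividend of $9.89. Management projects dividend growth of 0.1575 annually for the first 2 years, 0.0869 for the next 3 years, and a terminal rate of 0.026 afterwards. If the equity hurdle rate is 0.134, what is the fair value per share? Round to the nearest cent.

Three-stage DDM. Project D₁…D_5; terminal Gordon value at t=5 with g = 0.026; discount at r = 0.134.
D_1 = 11.4477
D_2 = 13.2507
D_3 = 14.4022
D_4 = 15.6537
D_5 = 17.0140
TV_5 = 17.4564/(0.134−0.026) = 161.6332
P₀ = Σ Dₜ/(1+r)ᵗ + TV_5/(1+r)^5 = 135.0057

$135.01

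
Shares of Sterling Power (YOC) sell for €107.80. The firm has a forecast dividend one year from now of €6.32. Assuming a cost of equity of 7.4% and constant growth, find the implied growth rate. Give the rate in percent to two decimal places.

1.54%

From P₀ = D₁/(r − g), the implied growth is g = r − D₁/P₀.
g = 0.074 − 6.32/107.80 = 0.074 − 0.05863 = 0.01537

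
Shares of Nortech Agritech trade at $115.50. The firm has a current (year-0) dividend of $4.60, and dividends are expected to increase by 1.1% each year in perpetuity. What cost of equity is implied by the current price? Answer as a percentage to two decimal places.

Rearranging the constant-growth DDM: r = D₁/P₀ + g.
D₁ = 4.60 × (1 + 0.011) = 4.6506.
r = 4.6506 / 115.50 + 0.011 = 0.04026 + 0.011 = 0.05126

5.13%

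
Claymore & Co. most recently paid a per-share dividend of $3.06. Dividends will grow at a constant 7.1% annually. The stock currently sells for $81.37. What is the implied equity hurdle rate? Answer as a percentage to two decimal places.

11.13%

Rearranging the constant-growth DDM: r = D₁/P₀ + g.
D₁ = 3.06 × (1 + 0.071) = 3.2773.
r = 3.2773 / 81.37 + 0.071 = 0.04028 + 0.071 = 0.11128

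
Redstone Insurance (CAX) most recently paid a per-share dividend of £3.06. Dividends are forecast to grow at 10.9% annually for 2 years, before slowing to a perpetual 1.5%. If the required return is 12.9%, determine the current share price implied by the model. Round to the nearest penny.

Two-stage DDM. Project D₁…D_2 at 0.109, terminal growth 0.015, discount at r = 0.129.
D_1 = 3.3935
D_2 = 3.7634
Terminal value at t=2: TV = D_3/(r−g) = 3.8199/(0.129−0.015) = 33.5078
P₀ = 3.3935/(1+0.129)^1 + 3.7634/(1+0.129)^2 + 33.5078/(1+0.129)^2 = 32.2464

£32.25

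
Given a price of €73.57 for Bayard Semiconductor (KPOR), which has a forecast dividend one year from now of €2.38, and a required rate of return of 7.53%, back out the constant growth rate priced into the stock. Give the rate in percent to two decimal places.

4.29%

From P₀ = D₁/(r − g), the implied growth is g = r − D₁/P₀.
g = 0.0753 − 2.38/73.57 = 0.0753 − 0.03235 = 0.04295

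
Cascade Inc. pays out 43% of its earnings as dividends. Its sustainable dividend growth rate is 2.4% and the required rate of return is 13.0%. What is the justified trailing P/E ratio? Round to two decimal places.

4.15

Justified trailing P/E = b(1+g)/(r−g) = 0.43×(1+0.024)/(0.13−0.024) = 4.1540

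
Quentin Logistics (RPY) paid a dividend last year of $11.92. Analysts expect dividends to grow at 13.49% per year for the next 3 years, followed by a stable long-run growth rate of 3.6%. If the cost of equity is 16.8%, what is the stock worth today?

$119.59

Two-stage DDM. Project D₁…D_3 at 0.1349, terminal growth 0.036, discount at r = 0.168.
D_1 = 13.5280
D_2 = 15.3529
D_3 = 17.4240
Terminal value at t=3: TV = D_4/(r−g) = 18.0513/(0.168−0.036) = 136.7524
P₀ = 13.5280/(1+0.168)^1 + 15.3529/(1+0.168)^2 + 17.4240/(1+0.168)^3 + 136.7524/(1+0.168)^3 = 119.5947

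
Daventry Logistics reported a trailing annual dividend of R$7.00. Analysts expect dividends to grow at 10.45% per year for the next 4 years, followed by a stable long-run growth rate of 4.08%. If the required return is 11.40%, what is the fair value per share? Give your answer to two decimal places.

R$123.59

Two-stage DDM. Project D₁…D_4 at 0.1045, terminal growth 0.0408, discount at r = 0.114.
D_1 = 7.7315
D_2 = 8.5394
D_3 = 9.4318
D_4 = 10.4174
Terminal value at t=4: TV = D_5/(r−g) = 10.8425/(0.114−0.0408) = 148.1212
P₀ = 7.7315/(1+0.114)^1 + 8.5394/(1+0.114)^2 + 9.4318/(1+0.114)^3 + 10.4174/(1+0.114)^4 + 148.1212/(1+0.114)^4 = 123.5863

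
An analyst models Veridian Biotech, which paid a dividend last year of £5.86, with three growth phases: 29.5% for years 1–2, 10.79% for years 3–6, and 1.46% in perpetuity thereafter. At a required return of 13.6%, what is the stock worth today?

£100.49

Three-stage DDM. Project D₁…D_6; terminal Gordon value at t=6 with g = 0.0146; discount at r = 0.136.
D_1 = 7.5887
D_2 = 9.8274
D_3 = 10.8877
D_4 = 12.0625
D_5 = 13.3641
D_6 = 14.8061
TV_6 = 15.0222/(0.136−0.0146) = 123.7416
P₀ = Σ Dₜ/(1+r)ᵗ + TV_6/(1+r)^6 = 100.4950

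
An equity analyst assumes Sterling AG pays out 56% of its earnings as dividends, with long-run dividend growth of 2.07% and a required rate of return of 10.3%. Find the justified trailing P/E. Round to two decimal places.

6.95

Justified trailing P/E = b(1+g)/(r−g) = 0.56×(1+0.0207)/(0.103−0.0207) = 6.9452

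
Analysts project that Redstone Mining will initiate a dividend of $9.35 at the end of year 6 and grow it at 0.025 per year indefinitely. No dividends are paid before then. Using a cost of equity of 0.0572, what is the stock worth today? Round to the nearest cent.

$219.87

Deferred-dividend DDM. At t=5 the remaining stream is a growing perpetuity with first payment D_6 = 9.35.
V_5 = D_6/(r−g) = 9.35/(0.0572−0.025) = 290.3727
P₀ = V_5/(1+r)^5 = 290.3727/(1+0.0572)^5 = 219.8720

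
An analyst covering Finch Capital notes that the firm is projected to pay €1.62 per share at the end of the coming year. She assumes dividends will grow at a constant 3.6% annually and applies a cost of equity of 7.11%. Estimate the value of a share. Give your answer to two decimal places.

Gordon growth model: P₀ = D₁/(r − g), with D₁ = 1.62 given directly.
P₀ = 1.6200 / (0.0711 − 0.036) = 1.6200 / 0.0351 = 46.1538

€46.15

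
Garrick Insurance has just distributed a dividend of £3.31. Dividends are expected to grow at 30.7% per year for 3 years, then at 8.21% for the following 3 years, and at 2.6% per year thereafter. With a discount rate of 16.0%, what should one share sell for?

Three-stage DDM. Project D₁…D_6; terminal Gordon value at t=6 with g = 0.026; discount at r = 0.16.
D_1 = 4.3262
D_2 = 5.6543
D_3 = 7.3902
D_4 = 7.9969
D_5 = 8.6535
D_6 = 9.3639
TV_6 = 9.6074/(0.16−0.026) = 71.6968
P₀ = Σ Dₜ/(1+r)ᵗ + TV_6/(1+r)^6 = 54.4735

£54.47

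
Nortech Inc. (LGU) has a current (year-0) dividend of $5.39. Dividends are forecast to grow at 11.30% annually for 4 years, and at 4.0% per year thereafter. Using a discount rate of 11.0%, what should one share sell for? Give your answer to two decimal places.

Two-stage DDM. Project D₁…D_4 at 0.113, terminal growth 0.04, discount at r = 0.11.
D_1 = 5.9991
D_2 = 6.6770
D_3 = 7.4315
D_4 = 8.2712
Terminal value at t=4: TV = D_5/(r−g) = 8.6021/(0.11−0.04) = 122.8867
P₀ = 5.9991/(1+0.11)^1 + 6.6770/(1+0.11)^2 + 7.4315/(1+0.11)^3 + 8.2712/(1+0.11)^4 + 122.8867/(1+0.11)^4 = 102.6553

$102.66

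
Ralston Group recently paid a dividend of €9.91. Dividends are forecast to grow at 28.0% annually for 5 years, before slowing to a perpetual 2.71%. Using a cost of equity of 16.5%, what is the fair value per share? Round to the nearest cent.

Two-stage DDM. Project D₁…D_5 at 0.28, terminal growth 0.0271, discount at r = 0.165.
D_1 = 12.6848
D_2 = 16.2365
D_3 = 20.7828
D_4 = 26.6020
D_5 = 34.0505
Terminal value at t=5: TV = D_6/(r−g) = 34.9733/(0.165−0.0271) = 253.6133
P₀ = 12.6848/(1+0.165)^1 + 16.2365/(1+0.165)^2 + 20.7828/(1+0.165)^3 + 26.6020/(1+0.165)^4 + 34.0505/(1+0.165)^5 + 253.6133/(1+0.165)^5 = 184.4832

€184.48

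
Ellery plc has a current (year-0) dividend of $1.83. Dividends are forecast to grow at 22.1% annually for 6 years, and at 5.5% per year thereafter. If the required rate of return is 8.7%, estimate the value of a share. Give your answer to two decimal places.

$138.01

Two-stage DDM. Project D₁…D_6 at 0.221, terminal growth 0.055, discount at r = 0.087.
D_1 = 2.2344
D_2 = 2.7282
D_3 = 3.3312
D_4 = 4.0674
D_5 = 4.9663
D_6 = 6.0638
Terminal value at t=6: TV = D_7/(r−g) = 6.3973/(0.087−0.055) = 199.9160
P₀ = 2.2344/(1+0.087)^1 + 2.7282/(1+0.087)^2 + 3.3312/(1+0.087)^3 + 4.0674/(1+0.087)^4 + 4.9663/(1+0.087)^5 + 6.0638/(1+0.087)^6 + 199.9160/(1+0.087)^6 = 138.0110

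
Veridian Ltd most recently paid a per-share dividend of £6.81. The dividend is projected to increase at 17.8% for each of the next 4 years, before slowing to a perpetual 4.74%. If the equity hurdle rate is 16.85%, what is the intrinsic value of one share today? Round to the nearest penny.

£88.64

Two-stage DDM. Project D₁…D_4 at 0.178, terminal growth 0.0474, discount at r = 0.1685.
D_1 = 8.0222
D_2 = 9.4501
D_3 = 11.1323
D_4 = 13.1138
Terminal value at t=4: TV = D_5/(r−g) = 13.7354/(0.1685−0.0474) = 113.4218
P₀ = 8.0222/(1+0.1685)^1 + 9.4501/(1+0.1685)^2 + 11.1323/(1+0.1685)^3 + 13.1138/(1+0.1685)^4 + 113.4218/(1+0.1685)^4 = 88.6371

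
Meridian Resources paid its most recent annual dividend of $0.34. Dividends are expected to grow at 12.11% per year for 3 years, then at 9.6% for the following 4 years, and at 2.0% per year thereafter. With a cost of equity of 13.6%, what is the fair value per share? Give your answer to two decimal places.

$4.68

Three-stage DDM. Project D₁…D_7; terminal Gordon value at t=7 with g = 0.02; discount at r = 0.136.
D_1 = 0.3812
D_2 = 0.4273
D_3 = 0.4791
D_4 = 0.5251
D_5 = 0.5755
D_6 = 0.6307
D_7 = 0.6913
TV_7 = 0.7051/(0.136−0.02) = 6.0785
P₀ = Σ Dₜ/(1+r)ᵗ + TV_7/(1+r)^7 = 4.6793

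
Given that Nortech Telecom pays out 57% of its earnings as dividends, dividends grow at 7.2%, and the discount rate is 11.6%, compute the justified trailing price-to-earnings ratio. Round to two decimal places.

13.89

Justified trailing P/E = b(1+g)/(r−g) = 0.57×(1+0.072)/(0.116−0.072) = 13.8873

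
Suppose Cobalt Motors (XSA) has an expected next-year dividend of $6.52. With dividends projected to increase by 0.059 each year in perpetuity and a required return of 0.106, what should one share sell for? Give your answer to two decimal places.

Gordon growth model: P₀ = D₁/(r − g), with D₁ = 6.52 given directly.
P₀ = 6.5200 / (0.106 − 0.059) = 6.5200 / 0.047 = 138.7234

$138.72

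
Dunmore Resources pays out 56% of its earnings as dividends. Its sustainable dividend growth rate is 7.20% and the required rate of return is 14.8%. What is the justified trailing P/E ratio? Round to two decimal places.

7.90

Justified trailing P/E = b(1+g)/(r−g) = 0.56×(1+0.072)/(0.148−0.072) = 7.8989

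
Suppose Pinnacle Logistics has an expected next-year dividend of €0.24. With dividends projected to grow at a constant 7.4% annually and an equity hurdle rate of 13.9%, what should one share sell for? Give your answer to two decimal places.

€3.69

Gordon growth model: P₀ = D₁/(r − g), with D₁ = 0.24 given directly.
P₀ = 0.2400 / (0.139 − 0.074) = 0.2400 / 0.065 = 3.6923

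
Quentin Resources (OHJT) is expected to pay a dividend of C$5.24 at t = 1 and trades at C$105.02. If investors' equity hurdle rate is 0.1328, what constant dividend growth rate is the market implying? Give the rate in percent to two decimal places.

From P₀ = D₁/(r − g), the implied growth is g = r − D₁/P₀.
g = 0.1328 − 5.24/105.02 = 0.1328 − 0.04990 = 0.08290

8.29%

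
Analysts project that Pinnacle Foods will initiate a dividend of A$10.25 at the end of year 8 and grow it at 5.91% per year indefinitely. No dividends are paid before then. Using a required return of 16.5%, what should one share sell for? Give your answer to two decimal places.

A$33.23

Deferred-dividend DDM. At t=7 the remaining stream is a growing perpetuity with first payment D_8 = 10.25.
V_7 = D_8/(r−g) = 10.25/(0.165−0.0591) = 96.7894
P₀ = V_7/(1+r)^7 = 96.7894/(1+0.165)^7 = 33.2312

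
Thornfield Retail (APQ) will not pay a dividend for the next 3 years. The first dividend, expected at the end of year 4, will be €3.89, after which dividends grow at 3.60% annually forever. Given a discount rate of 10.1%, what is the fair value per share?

Deferred-dividend DDM. At t=3 the remaining stream is a growing perpetuity with first payment D_4 = 3.89.
V_3 = D_4/(r−g) = 3.89/(0.101−0.036) = 59.8462
P₀ = V_3/(1+r)^3 = 59.8462/(1+0.101)^3 = 44.8409

€44.84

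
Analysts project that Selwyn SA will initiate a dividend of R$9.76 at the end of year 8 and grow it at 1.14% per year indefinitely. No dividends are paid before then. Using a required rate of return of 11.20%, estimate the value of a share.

R$46.14

Deferred-dividend DDM. At t=7 the remaining stream is a growing perpetuity with first payment D_8 = 9.76.
V_7 = D_8/(r−g) = 9.76/(0.112−0.0114) = 97.0179
P₀ = V_7/(1+r)^7 = 97.0179/(1+0.112)^7 = 46.1443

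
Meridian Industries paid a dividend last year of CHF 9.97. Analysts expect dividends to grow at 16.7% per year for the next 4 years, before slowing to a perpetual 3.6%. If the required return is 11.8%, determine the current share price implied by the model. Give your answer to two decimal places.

CHF 193.99

Two-stage DDM. Project D₁…D_4 at 0.167, terminal growth 0.036, discount at r = 0.118.
D_1 = 11.6350
D_2 = 13.5780
D_3 = 15.8456
D_4 = 18.4918
Terminal value at t=4: TV = D_5/(r−g) = 19.1575/(0.118−0.036) = 233.6278
P₀ = 11.6350/(1+0.118)^1 + 13.5780/(1+0.118)^2 + 15.8456/(1+0.118)^3 + 18.4918/(1+0.118)^4 + 233.6278/(1+0.118)^4 = 193.9854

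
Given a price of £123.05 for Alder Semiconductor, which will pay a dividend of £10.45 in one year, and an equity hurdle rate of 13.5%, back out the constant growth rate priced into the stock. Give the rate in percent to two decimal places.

From P₀ = D₁/(r − g), the implied growth is g = r − D₁/P₀.
g = 0.135 − 10.45/123.05 = 0.135 − 0.08492 = 0.05008

5.01%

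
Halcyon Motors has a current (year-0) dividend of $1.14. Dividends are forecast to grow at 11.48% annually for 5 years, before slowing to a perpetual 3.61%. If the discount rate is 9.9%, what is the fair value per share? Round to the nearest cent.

$26.12

Two-stage DDM. Project D₁…D_5 at 0.1148, terminal growth 0.0361, discount at r = 0.099.
D_1 = 1.2709
D_2 = 1.4168
D_3 = 1.5794
D_4 = 1.7607
D_5 = 1.9629
Terminal value at t=5: TV = D_6/(r−g) = 2.0337/(0.099−0.0361) = 32.3326
P₀ = 1.2709/(1+0.099)^1 + 1.4168/(1+0.099)^2 + 1.5794/(1+0.099)^3 + 1.7607/(1+0.099)^4 + 1.9629/(1+0.099)^5 + 32.3326/(1+0.099)^5 = 26.1181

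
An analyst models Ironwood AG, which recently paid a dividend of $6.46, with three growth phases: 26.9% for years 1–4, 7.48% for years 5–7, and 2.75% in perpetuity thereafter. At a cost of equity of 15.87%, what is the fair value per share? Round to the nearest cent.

$114.73

Three-stage DDM. Project D₁…D_7; terminal Gordon value at t=7 with g = 0.0275; discount at r = 0.1587.
D_1 = 8.1977
D_2 = 10.4029
D_3 = 13.2013
D_4 = 16.7525
D_5 = 18.0056
D_6 = 19.3524
D_7 = 20.7999
TV_7 = 21.3719/(0.1587−0.0275) = 162.8958
P₀ = Σ Dₜ/(1+r)ᵗ + TV_7/(1+r)^7 = 114.7299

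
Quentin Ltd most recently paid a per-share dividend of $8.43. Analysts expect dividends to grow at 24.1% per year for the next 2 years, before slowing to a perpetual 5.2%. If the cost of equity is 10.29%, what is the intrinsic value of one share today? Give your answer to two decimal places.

$240.75

Two-stage DDM. Project D₁…D_2 at 0.241, terminal growth 0.052, discount at r = 0.1029.
D_1 = 10.4616
D_2 = 12.9829
Terminal value at t=2: TV = D_3/(r−g) = 13.6580/(0.1029−0.052) = 268.3299
P₀ = 10.4616/(1+0.1029)^1 + 12.9829/(1+0.1029)^2 + 268.3299/(1+0.1029)^2 = 240.7545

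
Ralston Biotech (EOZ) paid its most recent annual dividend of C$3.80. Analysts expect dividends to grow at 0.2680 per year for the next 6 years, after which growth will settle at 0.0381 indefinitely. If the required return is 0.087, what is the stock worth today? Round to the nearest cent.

Two-stage DDM. Project D₁…D_6 at 0.268, terminal growth 0.0381, discount at r = 0.087.
D_1 = 4.8184
D_2 = 6.1097
D_3 = 7.7471
D_4 = 9.8234
D_5 = 12.4560
D_6 = 15.7943
Terminal value at t=6: TV = D_7/(r−g) = 16.3960/(0.087−0.0381) = 335.2968
P₀ = 4.8184/(1+0.087)^1 + 6.1097/(1+0.087)^2 + 7.7471/(1+0.087)^3 + 9.8234/(1+0.087)^4 + 12.4560/(1+0.087)^5 + 15.7943/(1+0.087)^6 + 335.2968/(1+0.087)^6 = 243.7144

C$243.71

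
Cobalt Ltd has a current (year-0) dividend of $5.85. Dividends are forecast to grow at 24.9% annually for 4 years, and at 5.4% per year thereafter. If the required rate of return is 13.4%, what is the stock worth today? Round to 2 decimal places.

$143.39

Two-stage DDM. Project D₁…D_4 at 0.249, terminal growth 0.054, discount at r = 0.134.
D_1 = 7.3067
D_2 = 9.1260
D_3 = 11.3984
D_4 = 14.2366
Terminal value at t=4: TV = D_5/(r−g) = 15.0054/(0.134−0.054) = 187.5669
P₀ = 7.3067/(1+0.134)^1 + 9.1260/(1+0.134)^2 + 11.3984/(1+0.134)^3 + 14.2366/(1+0.134)^4 + 187.5669/(1+0.134)^4 = 143.3890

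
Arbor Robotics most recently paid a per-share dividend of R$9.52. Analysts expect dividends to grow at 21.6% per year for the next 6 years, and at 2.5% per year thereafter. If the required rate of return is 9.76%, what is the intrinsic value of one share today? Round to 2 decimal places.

R$331.53

Two-stage DDM. Project D₁…D_6 at 0.216, terminal growth 0.025, discount at r = 0.0976.
D_1 = 11.5763
D_2 = 14.0768
D_3 = 17.1174
D_4 = 20.8148
D_5 = 25.3107
D_6 = 30.7779
Terminal value at t=6: TV = D_7/(r−g) = 31.5473/(0.0976−0.025) = 434.5359
P₀ = 11.5763/(1+0.0976)^1 + 14.0768/(1+0.0976)^2 + 17.1174/(1+0.0976)^3 + 20.8148/(1+0.0976)^4 + 25.3107/(1+0.0976)^5 + 30.7779/(1+0.0976)^6 + 434.5359/(1+0.0976)^6 = 331.5291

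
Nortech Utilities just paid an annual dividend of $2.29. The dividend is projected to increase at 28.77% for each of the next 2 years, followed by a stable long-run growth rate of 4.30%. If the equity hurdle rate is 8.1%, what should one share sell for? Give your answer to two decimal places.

$95.17

Two-stage DDM. Project D₁…D_2 at 0.2877, terminal growth 0.043, discount at r = 0.081.
D_1 = 2.9488
D_2 = 3.7972
Terminal value at t=2: TV = D_3/(r−g) = 3.9605/(0.081−0.043) = 104.2235
P₀ = 2.9488/(1+0.081)^1 + 3.7972/(1+0.081)^2 + 104.2235/(1+0.081)^2 = 95.1669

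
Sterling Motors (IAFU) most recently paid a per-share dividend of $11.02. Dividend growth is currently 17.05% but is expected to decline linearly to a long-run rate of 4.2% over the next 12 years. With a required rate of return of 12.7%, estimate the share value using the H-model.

H-model: P₀ = D₀[(1+g_L) + H(g_S−g_L)]/(r−g_L), with H = 12/2 = 6.
P₀ = 11.02 × [(1+0.042) + 6×(0.1705−0.042)] / (0.127−0.042)
   = 11.02 × 1.8130 / 0.085 = 235.0501

$235.05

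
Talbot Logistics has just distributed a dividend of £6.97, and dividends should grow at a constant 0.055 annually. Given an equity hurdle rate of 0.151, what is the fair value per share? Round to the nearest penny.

Gordon growth model: P₀ = D₁/(r − g). D₁ = 6.97 × (1 + 0.055) = 7.3533.
P₀ = 7.3533 / (0.151 − 0.055) = 7.3533 / 0.096 = 76.5974

£76.60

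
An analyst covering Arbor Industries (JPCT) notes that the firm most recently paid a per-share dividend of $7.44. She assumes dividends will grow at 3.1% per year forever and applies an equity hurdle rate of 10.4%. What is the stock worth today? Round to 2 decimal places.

Gordon growth model: P₀ = D₁/(r − g). D₁ = 7.44 × (1 + 0.031) = 7.6706.
P₀ = 7.6706 / (0.104 − 0.031) = 7.6706 / 0.073 = 105.0773

$105.08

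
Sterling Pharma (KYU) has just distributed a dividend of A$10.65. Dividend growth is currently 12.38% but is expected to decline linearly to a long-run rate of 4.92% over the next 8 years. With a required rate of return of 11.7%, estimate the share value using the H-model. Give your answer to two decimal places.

H-model: P₀ = D₀[(1+g_L) + H(g_S−g_L)]/(r−g_L), with H = 8/2 = 4.
P₀ = 10.65 × [(1+0.0492) + 4×(0.1238−0.0492)] / (0.117−0.0492)
   = 10.65 × 1.3476 / 0.0678 = 211.6805

A$211.68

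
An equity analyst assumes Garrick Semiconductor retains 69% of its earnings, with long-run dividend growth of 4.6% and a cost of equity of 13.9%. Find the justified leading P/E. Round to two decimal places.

Payout ratio b = 1 − 0.69 = 0.31.
Justified leading P/E = b/(r−g) = 0.31/(0.139−0.046) = 3.3333

3.33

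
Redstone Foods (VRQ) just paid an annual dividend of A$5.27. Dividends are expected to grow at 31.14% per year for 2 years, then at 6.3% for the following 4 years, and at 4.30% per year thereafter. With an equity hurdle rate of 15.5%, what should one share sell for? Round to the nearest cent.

Three-stage DDM. Project D₁…D_6; terminal Gordon value at t=6 with g = 0.043; discount at r = 0.155.
D_1 = 6.9111
D_2 = 9.0632
D_3 = 9.6342
D_4 = 10.2411
D_5 = 10.8863
D_6 = 11.5721
TV_6 = 12.0698/(0.155−0.043) = 107.7656
P₀ = Σ Dₜ/(1+r)ᵗ + TV_6/(1+r)^6 = 80.3485

A$80.35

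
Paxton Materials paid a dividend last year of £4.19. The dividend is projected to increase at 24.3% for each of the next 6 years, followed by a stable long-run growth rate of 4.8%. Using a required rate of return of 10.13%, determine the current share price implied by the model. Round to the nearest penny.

£209.54

Two-stage DDM. Project D₁…D_6 at 0.243, terminal growth 0.048, discount at r = 0.1013.
D_1 = 5.2082
D_2 = 6.4738
D_3 = 8.0469
D_4 = 10.0023
D_5 = 12.4328
D_6 = 15.4540
Terminal value at t=6: TV = D_7/(r−g) = 16.1958/(0.1013−0.048) = 303.8609
P₀ = 5.2082/(1+0.1013)^1 + 6.4738/(1+0.1013)^2 + 8.0469/(1+0.1013)^3 + 10.0023/(1+0.1013)^4 + 12.4328/(1+0.1013)^5 + 15.4540/(1+0.1013)^6 + 303.8609/(1+0.1013)^6 = 209.5370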